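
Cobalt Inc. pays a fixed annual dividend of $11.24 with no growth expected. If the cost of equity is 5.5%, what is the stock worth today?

$204.36

Zero-growth DDM (perpetuity): P₀ = D/r = 11.24 / 0.055 = 204.3636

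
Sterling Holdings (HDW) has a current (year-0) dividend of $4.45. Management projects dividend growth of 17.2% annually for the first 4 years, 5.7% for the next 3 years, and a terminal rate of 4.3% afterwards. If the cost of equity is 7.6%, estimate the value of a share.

Three-stage DDM. Project D₁…D_7; terminal Gordon value at t=7 with g = 0.043; discount at r = 0.076.
D_1 = 5.2154
D_2 = 6.1124
D_3 = 7.1638
D_4 = 8.3960
D_5 = 8.8745
D_6 = 9.3804
D_7 = 9.9151
TV_7 = 10.3414/(0.076−0.043) = 313.3760
P₀ = Σ Dₜ/(1+r)ᵗ + TV_7/(1+r)^7 = 227.9390

$227.94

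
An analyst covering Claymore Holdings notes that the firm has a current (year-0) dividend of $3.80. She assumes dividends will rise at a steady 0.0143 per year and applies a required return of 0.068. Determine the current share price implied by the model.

$71.78

Gordon growth model: P₀ = D₁/(r − g). D₁ = 3.80 × (1 + 0.0143) = 3.8543.
P₀ = 3.8543 / (0.068 − 0.0143) = 3.8543 / 0.0537 = 71.7754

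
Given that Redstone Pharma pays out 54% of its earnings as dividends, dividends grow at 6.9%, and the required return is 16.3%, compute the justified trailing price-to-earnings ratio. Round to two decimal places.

6.14

Justified trailing P/E = b(1+g)/(r−g) = 0.54×(1+0.069)/(0.163−0.069) = 6.1411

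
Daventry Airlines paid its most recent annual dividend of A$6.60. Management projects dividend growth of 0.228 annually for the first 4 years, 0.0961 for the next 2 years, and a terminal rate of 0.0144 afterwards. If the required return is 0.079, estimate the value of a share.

Three-stage DDM. Project D₁…D_6; terminal Gordon value at t=6 with g = 0.0144; discount at r = 0.079.
D_1 = 8.1048
D_2 = 9.9527
D_3 = 12.2219
D_4 = 15.0085
D_5 = 16.4508
D_6 = 18.0317
TV_6 = 18.2914/(0.079−0.0144) = 283.1486
P₀ = Σ Dₜ/(1+r)ᵗ + TV_6/(1+r)^6 = 238.9626

A$238.96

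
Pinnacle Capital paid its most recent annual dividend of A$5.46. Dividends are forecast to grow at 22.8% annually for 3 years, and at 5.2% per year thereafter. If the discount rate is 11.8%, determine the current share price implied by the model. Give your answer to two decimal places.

A$135.15

Two-stage DDM. Project D₁…D_3 at 0.228, terminal growth 0.052, discount at r = 0.118.
D_1 = 6.7049
D_2 = 8.2336
D_3 = 10.1109
Terminal value at t=3: TV = D_4/(r−g) = 10.6366/(0.118−0.052) = 161.1608
P₀ = 6.7049/(1+0.118)^1 + 8.2336/(1+0.118)^2 + 10.1109/(1+0.118)^3 + 161.1608/(1+0.118)^3 = 135.1477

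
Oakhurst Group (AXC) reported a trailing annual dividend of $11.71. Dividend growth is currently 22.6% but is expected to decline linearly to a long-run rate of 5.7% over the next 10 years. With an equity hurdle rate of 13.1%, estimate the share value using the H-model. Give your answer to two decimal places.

H-model: P₀ = D₀[(1+g_L) + H(g_S−g_L)]/(r−g_L), with H = 10/2 = 5.
P₀ = 11.71 × [(1+0.057) + 5×(0.226−0.057)] / (0.131−0.057)
   = 11.71 × 1.9020 / 0.074 = 300.9786

$300.98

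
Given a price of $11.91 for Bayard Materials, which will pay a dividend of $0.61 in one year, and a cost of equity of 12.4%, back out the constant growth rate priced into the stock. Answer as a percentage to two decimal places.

From P₀ = D₁/(r − g), the implied growth is g = r − D₁/P₀.
g = 0.124 − 0.61/11.91 = 0.124 − 0.05122 = 0.07278

7.28%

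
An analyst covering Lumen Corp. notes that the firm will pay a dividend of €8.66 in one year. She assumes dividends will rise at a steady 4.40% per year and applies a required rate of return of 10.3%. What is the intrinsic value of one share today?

Gordon growth model: P₀ = D₁/(r − g), with D₁ = 8.66 given directly.
P₀ = 8.6600 / (0.103 − 0.044) = 8.6600 / 0.059 = 146.7797

€146.78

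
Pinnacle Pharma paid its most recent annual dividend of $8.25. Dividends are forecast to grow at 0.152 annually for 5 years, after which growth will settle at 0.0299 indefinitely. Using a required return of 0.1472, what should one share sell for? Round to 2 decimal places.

$115.73

Two-stage DDM. Project D₁…D_5 at 0.152, terminal growth 0.0299, discount at r = 0.1472.
D_1 = 9.5040
D_2 = 10.9486
D_3 = 12.6128
D_4 = 14.5299
D_5 = 16.7385
Terminal value at t=5: TV = D_6/(r−g) = 17.2390/(0.1472−0.0299) = 146.9648
P₀ = 9.5040/(1+0.1472)^1 + 10.9486/(1+0.1472)^2 + 12.6128/(1+0.1472)^3 + 14.5299/(1+0.1472)^4 + 16.7385/(1+0.1472)^5 + 146.9648/(1+0.1472)^5 = 115.7342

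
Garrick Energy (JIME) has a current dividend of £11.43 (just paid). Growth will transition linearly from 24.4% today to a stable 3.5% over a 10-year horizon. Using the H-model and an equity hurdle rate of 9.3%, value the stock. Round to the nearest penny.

H-model: P₀ = D₀[(1+g_L) + H(g_S−g_L)]/(r−g_L), with H = 10/2 = 5.
P₀ = 11.43 × [(1+0.035) + 5×(0.244−0.035)] / (0.093−0.035)
   = 11.43 × 2.0800 / 0.058 = 409.9034

£409.90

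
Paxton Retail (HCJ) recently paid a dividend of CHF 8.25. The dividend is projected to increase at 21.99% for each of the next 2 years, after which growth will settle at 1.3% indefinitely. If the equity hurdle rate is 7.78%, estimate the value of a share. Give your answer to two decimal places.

CHF 185.13

Two-stage DDM. Project D₁…D_2 at 0.2199, terminal growth 0.013, discount at r = 0.0778.
D_1 = 10.0642
D_2 = 12.2773
Terminal value at t=2: TV = D_3/(r−g) = 12.4369/(0.0778−0.013) = 191.9273
P₀ = 10.0642/(1+0.0778)^1 + 12.2773/(1+0.0778)^2 + 191.9273/(1+0.0778)^2 = 185.1257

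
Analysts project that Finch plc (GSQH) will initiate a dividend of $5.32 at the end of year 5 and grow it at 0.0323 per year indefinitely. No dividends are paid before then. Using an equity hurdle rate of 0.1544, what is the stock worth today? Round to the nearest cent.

Deferred-dividend DDM. At t=4 the remaining stream is a growing perpetuity with first payment D_5 = 5.32.
V_4 = D_5/(r−g) = 5.32/(0.1544−0.0323) = 43.5708
P₀ = V_4/(1+r)^4 = 43.5708/(1+0.1544)^4 = 24.5341

$24.53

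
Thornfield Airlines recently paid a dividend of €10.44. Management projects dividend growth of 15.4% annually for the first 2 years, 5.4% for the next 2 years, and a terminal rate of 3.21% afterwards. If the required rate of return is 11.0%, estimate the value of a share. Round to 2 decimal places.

Three-stage DDM. Project D₁…D_4; terminal Gordon value at t=4 with g = 0.0321; discount at r = 0.11.
D_1 = 12.0478
D_2 = 13.9031
D_3 = 14.6539
D_4 = 15.4452
TV_4 = 15.9410/(0.11−0.0321) = 204.6339
P₀ = Σ Dₜ/(1+r)ᵗ + TV_4/(1+r)^4 = 177.8257

€177.83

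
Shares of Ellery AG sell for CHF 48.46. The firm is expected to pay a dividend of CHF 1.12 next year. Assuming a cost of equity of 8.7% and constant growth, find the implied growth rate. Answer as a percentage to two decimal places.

6.39%

From P₀ = D₁/(r − g), the implied growth is g = r − D₁/P₀.
g = 0.087 − 1.12/48.46 = 0.087 − 0.02311 = 0.06389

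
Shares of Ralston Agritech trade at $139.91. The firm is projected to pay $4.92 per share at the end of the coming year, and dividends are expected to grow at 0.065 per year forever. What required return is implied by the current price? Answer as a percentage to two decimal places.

Rearranging the constant-growth DDM: r = D₁/P₀ + g.
r = 4.9200 / 139.91 + 0.065 = 0.03517 + 0.065 = 0.10017

10.02%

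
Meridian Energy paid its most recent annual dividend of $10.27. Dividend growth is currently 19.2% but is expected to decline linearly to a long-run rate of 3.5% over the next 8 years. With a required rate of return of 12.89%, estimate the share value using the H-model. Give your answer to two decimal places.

H-model: P₀ = D₀[(1+g_L) + H(g_S−g_L)]/(r−g_L), with H = 8/2 = 4.
P₀ = 10.27 × [(1+0.035) + 4×(0.192−0.035)] / (0.1289−0.035)
   = 10.27 × 1.6630 / 0.0939 = 181.8851

$181.89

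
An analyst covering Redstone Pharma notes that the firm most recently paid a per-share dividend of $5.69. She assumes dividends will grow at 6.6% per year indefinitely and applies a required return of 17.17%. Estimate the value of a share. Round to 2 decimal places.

$57.38

Gordon growth model: P₀ = D₁/(r − g). D₁ = 5.69 × (1 + 0.066) = 6.0655.
P₀ = 6.0655 / (0.1717 − 0.066) = 6.0655 / 0.1057 = 57.3845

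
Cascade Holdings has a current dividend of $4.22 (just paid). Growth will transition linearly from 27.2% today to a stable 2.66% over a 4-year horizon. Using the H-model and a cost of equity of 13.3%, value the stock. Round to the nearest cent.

$60.18

H-model: P₀ = D₀[(1+g_L) + H(g_S−g_L)]/(r−g_L), with H = 4/2 = 2.
P₀ = 4.22 × [(1+0.0266) + 2×(0.272−0.0266)] / (0.133−0.0266)
   = 4.22 × 1.5174 / 0.1064 = 60.1826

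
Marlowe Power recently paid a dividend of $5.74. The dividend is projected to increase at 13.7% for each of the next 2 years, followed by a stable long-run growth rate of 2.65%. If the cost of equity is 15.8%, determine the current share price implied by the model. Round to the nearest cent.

Two-stage DDM. Project D₁…D_2 at 0.137, terminal growth 0.0265, discount at r = 0.158.
D_1 = 6.5264
D_2 = 7.4205
Terminal value at t=2: TV = D_3/(r−g) = 7.6171/(0.158−0.0265) = 57.9250
P₀ = 6.5264/(1+0.158)^1 + 7.4205/(1+0.158)^2 + 57.9250/(1+0.158)^2 = 54.3661

$54.37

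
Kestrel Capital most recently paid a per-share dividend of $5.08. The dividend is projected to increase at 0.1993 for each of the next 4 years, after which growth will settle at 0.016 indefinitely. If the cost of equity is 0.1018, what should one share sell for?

Two-stage DDM. Project D₁…D_4 at 0.1993, terminal growth 0.016, discount at r = 0.1018.
D_1 = 6.0924
D_2 = 7.3067
D_3 = 8.7629
D_4 = 10.5093
Terminal value at t=4: TV = D_5/(r−g) = 10.6775/(0.1018−0.016) = 124.4462
P₀ = 6.0924/(1+0.1018)^1 + 7.3067/(1+0.1018)^2 + 8.7629/(1+0.1018)^3 + 10.5093/(1+0.1018)^4 + 124.4462/(1+0.1018)^4 = 109.6754

$109.68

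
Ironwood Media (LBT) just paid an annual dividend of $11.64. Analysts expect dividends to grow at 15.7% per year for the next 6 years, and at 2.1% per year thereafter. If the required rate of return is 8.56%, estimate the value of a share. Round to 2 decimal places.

$357.40

Two-stage DDM. Project D₁…D_6 at 0.157, terminal growth 0.021, discount at r = 0.0856.
D_1 = 13.4675
D_2 = 15.5819
D_3 = 18.0282
D_4 = 20.8587
D_5 = 24.1335
D_6 = 27.9224
Terminal value at t=6: TV = D_7/(r−g) = 28.5088/(0.0856−0.021) = 441.3126
P₀ = 13.4675/(1+0.0856)^1 + 15.5819/(1+0.0856)^2 + 18.0282/(1+0.0856)^3 + 20.8587/(1+0.0856)^4 + 24.1335/(1+0.0856)^5 + 27.9224/(1+0.0856)^6 + 441.3126/(1+0.0856)^6 = 357.4043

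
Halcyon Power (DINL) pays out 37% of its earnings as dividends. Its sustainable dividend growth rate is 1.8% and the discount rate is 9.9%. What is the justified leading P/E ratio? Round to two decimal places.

Justified leading P/E = b/(r−g) = 0.37/(0.099−0.018) = 4.5679

4.57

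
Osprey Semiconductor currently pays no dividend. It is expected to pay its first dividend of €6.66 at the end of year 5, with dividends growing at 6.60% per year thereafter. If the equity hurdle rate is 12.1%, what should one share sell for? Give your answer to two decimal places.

Deferred-dividend DDM. At t=4 the remaining stream is a growing perpetuity with first payment D_5 = 6.66.
V_4 = D_5/(r−g) = 6.66/(0.121−0.066) = 121.0909
P₀ = V_4/(1+r)^4 = 121.0909/(1+0.121)^4 = 76.6812

€76.68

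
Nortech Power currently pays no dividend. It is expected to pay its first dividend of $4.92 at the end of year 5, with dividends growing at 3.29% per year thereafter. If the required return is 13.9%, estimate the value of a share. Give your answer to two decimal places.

$27.55

Deferred-dividend DDM. At t=4 the remaining stream is a growing perpetuity with first payment D_5 = 4.92.
V_4 = D_5/(r−g) = 4.92/(0.139−0.0329) = 46.3713
P₀ = V_4/(1+r)^4 = 46.3713/(1+0.139)^4 = 27.5521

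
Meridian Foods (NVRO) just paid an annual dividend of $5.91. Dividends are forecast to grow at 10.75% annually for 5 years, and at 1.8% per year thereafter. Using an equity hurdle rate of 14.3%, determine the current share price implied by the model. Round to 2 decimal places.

Two-stage DDM. Project D₁…D_5 at 0.1075, terminal growth 0.018, discount at r = 0.143.
D_1 = 6.5453
D_2 = 7.2489
D_3 = 8.0282
D_4 = 8.8912
D_5 = 9.8471
Terminal value at t=5: TV = D_6/(r−g) = 10.0243/(0.143−0.018) = 80.1944
P₀ = 6.5453/(1+0.143)^1 + 7.2489/(1+0.143)^2 + 8.0282/(1+0.143)^3 + 8.8912/(1+0.143)^4 + 9.8471/(1+0.143)^5 + 80.1944/(1+0.143)^5 = 68.0148

$68.01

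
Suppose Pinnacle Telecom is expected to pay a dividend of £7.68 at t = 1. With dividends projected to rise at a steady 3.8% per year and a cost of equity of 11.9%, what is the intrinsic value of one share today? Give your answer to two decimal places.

Gordon growth model: P₀ = D₁/(r − g), with D₁ = 7.68 given directly.
P₀ = 7.6800 / (0.119 − 0.038) = 7.6800 / 0.081 = 94.8148

£94.81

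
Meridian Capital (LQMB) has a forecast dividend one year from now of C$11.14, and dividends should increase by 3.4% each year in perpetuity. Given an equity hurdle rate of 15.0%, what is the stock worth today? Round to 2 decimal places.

Gordon growth model: P₀ = D₁/(r − g), with D₁ = 11.14 given directly.
P₀ = 11.1400 / (0.15 − 0.034) = 11.1400 / 0.116 = 96.0345

C$96.03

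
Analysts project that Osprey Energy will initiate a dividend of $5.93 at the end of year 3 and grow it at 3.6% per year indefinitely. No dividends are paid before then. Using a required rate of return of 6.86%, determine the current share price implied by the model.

Deferred-dividend DDM. At t=2 the remaining stream is a growing perpetuity with first payment D_3 = 5.93.
V_2 = D_3/(r−g) = 5.93/(0.0686−0.036) = 181.9018
P₀ = V_2/(1+r)^2 = 181.9018/(1+0.0686)^2 = 159.2967

$159.30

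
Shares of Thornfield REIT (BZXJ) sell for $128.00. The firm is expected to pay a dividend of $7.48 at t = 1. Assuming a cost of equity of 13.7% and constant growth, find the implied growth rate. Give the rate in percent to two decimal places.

7.86%

From P₀ = D₁/(r − g), the implied growth is g = r − D₁/P₀.
g = 0.137 − 7.48/128.00 = 0.137 − 0.05844 = 0.07856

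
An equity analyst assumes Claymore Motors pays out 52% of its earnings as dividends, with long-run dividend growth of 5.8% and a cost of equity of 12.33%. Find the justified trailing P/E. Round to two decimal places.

8.43

Justified trailing P/E = b(1+g)/(r−g) = 0.52×(1+0.058)/(0.1233−0.058) = 8.4251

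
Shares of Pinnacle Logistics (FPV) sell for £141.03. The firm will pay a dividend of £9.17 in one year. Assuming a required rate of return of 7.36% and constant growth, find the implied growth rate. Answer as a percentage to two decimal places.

0.86%

From P₀ = D₁/(r − g), the implied growth is g = r − D₁/P₀.
g = 0.0736 − 9.17/141.03 = 0.0736 − 0.06502 = 0.00858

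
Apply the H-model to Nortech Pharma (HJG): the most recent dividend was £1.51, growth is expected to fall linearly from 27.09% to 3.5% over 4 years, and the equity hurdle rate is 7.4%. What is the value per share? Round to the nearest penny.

H-model: P₀ = D₀[(1+g_L) + H(g_S−g_L)]/(r−g_L), with H = 4/2 = 2.
P₀ = 1.51 × [(1+0.035) + 2×(0.2709−0.035)] / (0.074−0.035)
   = 1.51 × 1.5068 / 0.039 = 58.3402

£58.34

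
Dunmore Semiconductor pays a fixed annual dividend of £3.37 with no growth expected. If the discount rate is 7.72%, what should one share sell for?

£43.65

Zero-growth DDM (perpetuity): P₀ = D/r = 3.37 / 0.0772 = 43.6528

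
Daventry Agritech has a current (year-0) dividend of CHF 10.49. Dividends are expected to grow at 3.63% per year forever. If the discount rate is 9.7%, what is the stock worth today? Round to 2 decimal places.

Gordon growth model: P₀ = D₁/(r − g). D₁ = 10.49 × (1 + 0.0363) = 10.8708.
P₀ = 10.8708 / (0.097 − 0.0363) = 10.8708 / 0.0607 = 179.0904

CHF 179.09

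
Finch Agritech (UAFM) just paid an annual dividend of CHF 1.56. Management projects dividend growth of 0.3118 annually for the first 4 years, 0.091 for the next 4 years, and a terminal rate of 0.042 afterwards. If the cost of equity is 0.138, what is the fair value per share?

Three-stage DDM. Project D₁…D_8; terminal Gordon value at t=8 with g = 0.042; discount at r = 0.138.
D_1 = 2.0464
D_2 = 2.6845
D_3 = 3.5215
D_4 = 4.6195
D_5 = 5.0399
D_6 = 5.4985
D_7 = 5.9989
D_8 = 6.5448
TV_8 = 6.8196/(0.138−0.042) = 71.0380
P₀ = Σ Dₜ/(1+r)ᵗ + TV_8/(1+r)^8 = 44.1963

CHF 44.20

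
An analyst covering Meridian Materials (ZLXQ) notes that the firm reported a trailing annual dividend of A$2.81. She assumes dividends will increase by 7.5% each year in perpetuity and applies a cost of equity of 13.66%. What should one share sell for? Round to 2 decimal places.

A$49.04

Gordon growth model: P₀ = D₁/(r − g). D₁ = 2.81 × (1 + 0.075) = 3.0208.
P₀ = 3.0208 / (0.1366 − 0.075) = 3.0208 / 0.0616 = 49.0381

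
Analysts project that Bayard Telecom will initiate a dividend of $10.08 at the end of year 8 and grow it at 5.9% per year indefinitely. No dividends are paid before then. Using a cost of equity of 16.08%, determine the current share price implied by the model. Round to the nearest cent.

$34.87

Deferred-dividend DDM. At t=7 the remaining stream is a growing perpetuity with first payment D_8 = 10.08.
V_7 = D_8/(r−g) = 10.08/(0.1608−0.059) = 99.0177
P₀ = V_7/(1+r)^7 = 99.0177/(1+0.1608)^7 = 34.8667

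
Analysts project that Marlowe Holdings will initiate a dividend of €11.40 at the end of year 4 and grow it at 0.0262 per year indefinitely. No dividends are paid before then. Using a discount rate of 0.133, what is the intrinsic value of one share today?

Deferred-dividend DDM. At t=3 the remaining stream is a growing perpetuity with first payment D_4 = 11.40.
V_3 = D_4/(r−g) = 11.40/(0.133−0.0262) = 106.7416
P₀ = V_3/(1+r)^3 = 106.7416/(1+0.133)^3 = 73.3912

€73.39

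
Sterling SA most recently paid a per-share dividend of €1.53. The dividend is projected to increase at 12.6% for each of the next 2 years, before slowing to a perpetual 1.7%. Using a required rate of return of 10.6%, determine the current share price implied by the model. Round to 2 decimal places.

Two-stage DDM. Project D₁…D_2 at 0.126, terminal growth 0.017, discount at r = 0.106.
D_1 = 1.7228
D_2 = 1.9399
Terminal value at t=2: TV = D_3/(r−g) = 1.9728/(0.106−0.017) = 22.1666
P₀ = 1.7228/(1+0.106)^1 + 1.9399/(1+0.106)^2 + 22.1666/(1+0.106)^2 = 21.2648

€21.26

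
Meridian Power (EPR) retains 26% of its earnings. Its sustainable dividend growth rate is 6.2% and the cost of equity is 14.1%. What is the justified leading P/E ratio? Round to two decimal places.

Payout ratio b = 1 − 0.26 = 0.74.
Justified leading P/E = b/(r−g) = 0.74/(0.141−0.062) = 9.3671

9.37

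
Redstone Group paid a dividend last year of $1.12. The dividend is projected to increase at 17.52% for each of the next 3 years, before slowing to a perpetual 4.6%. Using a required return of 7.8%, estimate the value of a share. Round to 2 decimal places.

$51.44

Two-stage DDM. Project D₁…D_3 at 0.1752, terminal growth 0.046, discount at r = 0.078.
D_1 = 1.3162
D_2 = 1.5468
D_3 = 1.8178
Terminal value at t=3: TV = D_4/(r−g) = 1.9015/(0.078−0.046) = 59.4203
P₀ = 1.3162/(1+0.078)^1 + 1.5468/(1+0.078)^2 + 1.8178/(1+0.078)^3 + 59.4203/(1+0.078)^3 = 51.4360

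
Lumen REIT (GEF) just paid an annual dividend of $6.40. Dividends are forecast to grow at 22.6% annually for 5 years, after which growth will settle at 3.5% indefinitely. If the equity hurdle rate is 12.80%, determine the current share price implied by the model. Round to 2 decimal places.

$149.40

Two-stage DDM. Project D₁…D_5 at 0.226, terminal growth 0.035, discount at r = 0.128.
D_1 = 7.8464
D_2 = 9.6197
D_3 = 11.7937
D_4 = 14.4591
D_5 = 17.7269
Terminal value at t=5: TV = D_6/(r−g) = 18.3473/(0.128−0.035) = 197.2830
P₀ = 7.8464/(1+0.128)^1 + 9.6197/(1+0.128)^2 + 11.7937/(1+0.128)^3 + 14.4591/(1+0.128)^4 + 17.7269/(1+0.128)^5 + 197.2830/(1+0.128)^5 = 149.4017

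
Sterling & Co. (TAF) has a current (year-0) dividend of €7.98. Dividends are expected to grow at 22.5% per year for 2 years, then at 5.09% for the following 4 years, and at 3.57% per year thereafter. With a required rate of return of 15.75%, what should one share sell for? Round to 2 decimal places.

Three-stage DDM. Project D₁…D_6; terminal Gordon value at t=6 with g = 0.0357; discount at r = 0.1575.
D_1 = 9.7755
D_2 = 11.9750
D_3 = 12.5845
D_4 = 13.2251
D_5 = 13.8982
D_6 = 14.6056
TV_6 = 15.1271/(0.1575−0.0357) = 124.1959
P₀ = Σ Dₜ/(1+r)ᵗ + TV_6/(1+r)^6 = 97.2665

€97.27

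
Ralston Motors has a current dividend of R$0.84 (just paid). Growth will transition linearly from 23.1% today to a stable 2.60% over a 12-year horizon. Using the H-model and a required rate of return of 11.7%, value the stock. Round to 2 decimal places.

H-model: P₀ = D₀[(1+g_L) + H(g_S−g_L)]/(r−g_L), with H = 12/2 = 6.
P₀ = 0.84 × [(1+0.026) + 6×(0.231−0.026)] / (0.117−0.026)
   = 0.84 × 2.2560 / 0.091 = 20.8246

R$20.82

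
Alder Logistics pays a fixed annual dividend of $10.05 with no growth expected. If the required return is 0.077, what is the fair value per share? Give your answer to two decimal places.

Zero-growth DDM (perpetuity): P₀ = D/r = 10.05 / 0.077 = 130.5195

$130.52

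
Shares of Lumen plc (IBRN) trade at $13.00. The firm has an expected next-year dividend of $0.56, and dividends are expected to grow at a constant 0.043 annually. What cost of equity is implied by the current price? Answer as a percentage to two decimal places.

8.61%

Rearranging the constant-growth DDM: r = D₁/P₀ + g.
r = 0.5600 / 13.00 + 0.043 = 0.04308 + 0.043 = 0.08608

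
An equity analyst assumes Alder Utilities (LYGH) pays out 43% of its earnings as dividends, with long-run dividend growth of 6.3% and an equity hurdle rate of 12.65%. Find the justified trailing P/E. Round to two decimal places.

Justified trailing P/E = b(1+g)/(r−g) = 0.43×(1+0.063)/(0.1265−0.063) = 7.1983

7.20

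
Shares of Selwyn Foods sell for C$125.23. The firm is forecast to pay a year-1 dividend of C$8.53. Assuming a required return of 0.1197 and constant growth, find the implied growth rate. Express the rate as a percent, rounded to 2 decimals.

5.16%

From P₀ = D₁/(r − g), the implied growth is g = r − D₁/P₀.
g = 0.1197 − 8.53/125.23 = 0.1197 − 0.06811 = 0.05159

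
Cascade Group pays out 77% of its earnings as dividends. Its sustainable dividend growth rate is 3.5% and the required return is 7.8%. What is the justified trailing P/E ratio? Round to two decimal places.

18.53

Justified trailing P/E = b(1+g)/(r−g) = 0.77×(1+0.035)/(0.078−0.035) = 18.5337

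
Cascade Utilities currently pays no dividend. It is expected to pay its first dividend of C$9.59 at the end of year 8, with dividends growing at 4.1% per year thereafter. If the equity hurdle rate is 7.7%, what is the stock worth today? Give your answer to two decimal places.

Deferred-dividend DDM. At t=7 the remaining stream is a growing perpetuity with first payment D_8 = 9.59.
V_7 = D_8/(r−g) = 9.59/(0.077−0.041) = 266.3889
P₀ = V_7/(1+r)^7 = 266.3889/(1+0.077)^7 = 158.4916

C$158.49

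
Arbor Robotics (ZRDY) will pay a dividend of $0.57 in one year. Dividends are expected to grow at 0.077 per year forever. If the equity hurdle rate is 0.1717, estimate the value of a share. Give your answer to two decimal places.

$6.02

Gordon growth model: P₀ = D₁/(r − g), with D₁ = 0.57 given directly.
P₀ = 0.5700 / (0.1717 − 0.077) = 0.5700 / 0.0947 = 6.0190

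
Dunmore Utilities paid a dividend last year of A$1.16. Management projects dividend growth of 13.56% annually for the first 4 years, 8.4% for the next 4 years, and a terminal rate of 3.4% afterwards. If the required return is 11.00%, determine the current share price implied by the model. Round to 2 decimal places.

Three-stage DDM. Project D₁…D_8; terminal Gordon value at t=8 with g = 0.034; discount at r = 0.11.
D_1 = 1.3173
D_2 = 1.4959
D_3 = 1.6988
D_4 = 1.9291
D_5 = 2.0912
D_6 = 2.2668
D_7 = 2.4572
D_8 = 2.6636
TV_8 = 2.7542/(0.11−0.034) = 36.2396
P₀ = Σ Dₜ/(1+r)ᵗ + TV_8/(1+r)^8 = 25.4314

A$25.43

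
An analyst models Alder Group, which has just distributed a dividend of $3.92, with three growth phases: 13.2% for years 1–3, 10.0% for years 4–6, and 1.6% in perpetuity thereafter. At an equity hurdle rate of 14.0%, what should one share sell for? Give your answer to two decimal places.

Three-stage DDM. Project D₁…D_6; terminal Gordon value at t=6 with g = 0.016; discount at r = 0.14.
D_1 = 4.4374
D_2 = 5.0232
D_3 = 5.6862
D_4 = 6.2549
D_5 = 6.8804
D_6 = 7.5684
TV_6 = 7.6895/(0.14−0.016) = 62.0120
P₀ = Σ Dₜ/(1+r)ᵗ + TV_6/(1+r)^6 = 50.5724

$50.57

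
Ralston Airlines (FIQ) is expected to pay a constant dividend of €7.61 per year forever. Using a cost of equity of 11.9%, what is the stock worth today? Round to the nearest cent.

€63.95

Zero-growth DDM (perpetuity): P₀ = D/r = 7.61 / 0.119 = 63.9496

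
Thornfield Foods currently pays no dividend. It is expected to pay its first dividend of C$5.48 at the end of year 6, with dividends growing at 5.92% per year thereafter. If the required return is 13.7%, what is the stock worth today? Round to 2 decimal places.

Deferred-dividend DDM. At t=5 the remaining stream is a growing perpetuity with first payment D_6 = 5.48.
V_5 = D_6/(r−g) = 5.48/(0.137−0.0592) = 70.4370
P₀ = V_5/(1+r)^5 = 70.4370/(1+0.137)^5 = 37.0680

C$37.07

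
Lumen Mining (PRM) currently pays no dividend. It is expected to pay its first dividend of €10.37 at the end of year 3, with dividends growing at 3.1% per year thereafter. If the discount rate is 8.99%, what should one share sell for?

Deferred-dividend DDM. At t=2 the remaining stream is a growing perpetuity with first payment D_3 = 10.37.
V_2 = D_3/(r−g) = 10.37/(0.0899−0.031) = 176.0611
P₀ = V_2/(1+r)^2 = 176.0611/(1+0.0899)^2 = 148.2143

€148.21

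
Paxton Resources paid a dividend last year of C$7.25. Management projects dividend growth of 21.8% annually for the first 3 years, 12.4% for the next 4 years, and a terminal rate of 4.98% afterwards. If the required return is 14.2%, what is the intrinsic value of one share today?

C$152.58

Three-stage DDM. Project D₁…D_7; terminal Gordon value at t=7 with g = 0.0498; discount at r = 0.142.
D_1 = 8.8305
D_2 = 10.7555
D_3 = 13.1003
D_4 = 14.7247
D_5 = 16.5506
D_6 = 18.6028
D_7 = 20.9096
TV_7 = 21.9509/(0.142−0.0498) = 238.0788
P₀ = Σ Dₜ/(1+r)ᵗ + TV_7/(1+r)^7 = 152.5794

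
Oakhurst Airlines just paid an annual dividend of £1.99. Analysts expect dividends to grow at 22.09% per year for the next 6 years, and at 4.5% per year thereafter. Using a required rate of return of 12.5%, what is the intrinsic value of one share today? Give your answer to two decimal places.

£58.52

Two-stage DDM. Project D₁…D_6 at 0.2209, terminal growth 0.045, discount at r = 0.125.
D_1 = 2.4296
D_2 = 2.9663
D_3 = 3.6215
D_4 = 4.4215
D_5 = 5.3983
D_6 = 6.5907
Terminal value at t=6: TV = D_7/(r−g) = 6.8873/(0.125−0.045) = 86.0914
P₀ = 2.4296/(1+0.125)^1 + 2.9663/(1+0.125)^2 + 3.6215/(1+0.125)^3 + 4.4215/(1+0.125)^4 + 5.3983/(1+0.125)^5 + 6.5907/(1+0.125)^6 + 86.0914/(1+0.125)^6 = 58.5202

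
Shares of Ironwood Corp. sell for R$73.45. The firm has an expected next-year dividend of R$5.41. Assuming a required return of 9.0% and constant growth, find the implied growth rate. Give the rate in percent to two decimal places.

1.63%

From P₀ = D₁/(r − g), the implied growth is g = r − D₁/P₀.
g = 0.09 − 5.41/73.45 = 0.09 − 0.07366 = 0.01634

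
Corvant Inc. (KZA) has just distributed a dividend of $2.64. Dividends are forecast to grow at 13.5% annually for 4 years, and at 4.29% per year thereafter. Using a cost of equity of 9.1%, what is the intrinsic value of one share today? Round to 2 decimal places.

$78.72

Two-stage DDM. Project D₁…D_4 at 0.135, terminal growth 0.0429, discount at r = 0.091.
D_1 = 2.9964
D_2 = 3.4009
D_3 = 3.8600
D_4 = 4.3811
Terminal value at t=4: TV = D_5/(r−g) = 4.5691/(0.091−0.0429) = 94.9915
P₀ = 2.9964/(1+0.091)^1 + 3.4009/(1+0.091)^2 + 3.8600/(1+0.091)^3 + 4.3811/(1+0.091)^4 + 94.9915/(1+0.091)^4 = 78.7165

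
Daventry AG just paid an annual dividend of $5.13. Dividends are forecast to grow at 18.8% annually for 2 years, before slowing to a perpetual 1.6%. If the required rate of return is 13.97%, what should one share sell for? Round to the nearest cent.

$56.70

Two-stage DDM. Project D₁…D_2 at 0.188, terminal growth 0.016, discount at r = 0.1397.
D_1 = 6.0944
D_2 = 7.2402
Terminal value at t=2: TV = D_3/(r−g) = 7.3560/(0.1397−0.016) = 59.4668
P₀ = 6.0944/(1+0.1397)^1 + 7.2402/(1+0.1397)^2 + 59.4668/(1+0.1397)^2 = 56.7033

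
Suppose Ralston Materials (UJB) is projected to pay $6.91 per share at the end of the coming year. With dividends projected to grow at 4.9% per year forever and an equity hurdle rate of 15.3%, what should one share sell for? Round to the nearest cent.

Gordon growth model: P₀ = D₁/(r − g), with D₁ = 6.91 given directly.
P₀ = 6.9100 / (0.153 − 0.049) = 6.9100 / 0.104 = 66.4423

$66.44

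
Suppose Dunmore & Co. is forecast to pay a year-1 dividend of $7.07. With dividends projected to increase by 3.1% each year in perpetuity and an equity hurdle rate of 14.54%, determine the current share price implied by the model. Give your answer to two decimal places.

Gordon growth model: P₀ = D₁/(r − g), with D₁ = 7.07 given directly.
P₀ = 7.0700 / (0.1454 − 0.031) = 7.0700 / 0.1144 = 61.8007

$61.80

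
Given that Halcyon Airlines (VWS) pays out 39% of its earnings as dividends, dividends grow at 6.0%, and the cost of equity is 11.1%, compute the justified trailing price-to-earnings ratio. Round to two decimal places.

Justified trailing P/E = b(1+g)/(r−g) = 0.39×(1+0.06)/(0.111−0.06) = 8.1059

8.11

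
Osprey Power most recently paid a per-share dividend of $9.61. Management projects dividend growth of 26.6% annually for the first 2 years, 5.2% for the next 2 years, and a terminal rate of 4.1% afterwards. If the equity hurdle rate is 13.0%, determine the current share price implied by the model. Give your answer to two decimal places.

$166.80

Three-stage DDM. Project D₁…D_4; terminal Gordon value at t=4 with g = 0.041; discount at r = 0.13.
D_1 = 12.1663
D_2 = 15.4025
D_3 = 16.2034
D_4 = 17.0460
TV_4 = 17.7449/(0.13−0.041) = 199.3806
P₀ = Σ Dₜ/(1+r)ᵗ + TV_4/(1+r)^4 = 166.7973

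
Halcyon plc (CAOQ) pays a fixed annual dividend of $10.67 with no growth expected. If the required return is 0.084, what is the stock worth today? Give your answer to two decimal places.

$127.02

Zero-growth DDM (perpetuity): P₀ = D/r = 10.67 / 0.084 = 127.0238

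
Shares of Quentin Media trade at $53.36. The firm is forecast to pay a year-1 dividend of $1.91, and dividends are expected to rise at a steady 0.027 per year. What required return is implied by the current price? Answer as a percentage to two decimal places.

Rearranging the constant-growth DDM: r = D₁/P₀ + g.
r = 1.9100 / 53.36 + 0.027 = 0.03579 + 0.027 = 0.06279

6.28%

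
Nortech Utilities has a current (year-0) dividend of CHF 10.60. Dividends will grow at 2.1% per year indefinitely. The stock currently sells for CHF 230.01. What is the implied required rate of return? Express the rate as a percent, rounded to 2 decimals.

6.81%

Rearranging the constant-growth DDM: r = D₁/P₀ + g.
D₁ = 10.60 × (1 + 0.021) = 10.8226.
r = 10.8226 / 230.01 + 0.021 = 0.04705 + 0.021 = 0.06805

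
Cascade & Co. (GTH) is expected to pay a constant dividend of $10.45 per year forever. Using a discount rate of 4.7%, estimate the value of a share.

Zero-growth DDM (perpetuity): P₀ = D/r = 10.45 / 0.047 = 222.3404

$222.34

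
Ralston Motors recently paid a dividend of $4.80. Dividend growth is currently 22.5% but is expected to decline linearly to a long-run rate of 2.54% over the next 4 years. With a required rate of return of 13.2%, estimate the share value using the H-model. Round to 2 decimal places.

$64.15

H-model: P₀ = D₀[(1+g_L) + H(g_S−g_L)]/(r−g_L), with H = 4/2 = 2.
P₀ = 4.80 × [(1+0.0254) + 2×(0.225−0.0254)] / (0.132−0.0254)
   = 4.80 × 1.4246 / 0.1066 = 64.1471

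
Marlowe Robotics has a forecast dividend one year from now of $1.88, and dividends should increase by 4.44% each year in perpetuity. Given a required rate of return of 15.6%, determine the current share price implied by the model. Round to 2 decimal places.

$16.85

Gordon growth model: P₀ = D₁/(r − g), with D₁ = 1.88 given directly.
P₀ = 1.8800 / (0.156 − 0.0444) = 1.8800 / 0.1116 = 16.8459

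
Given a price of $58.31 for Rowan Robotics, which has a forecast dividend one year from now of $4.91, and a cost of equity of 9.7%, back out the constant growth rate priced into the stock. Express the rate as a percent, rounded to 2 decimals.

From P₀ = D₁/(r − g), the implied growth is g = r − D₁/P₀.
g = 0.097 − 4.91/58.31 = 0.097 − 0.08421 = 0.01279

1.28%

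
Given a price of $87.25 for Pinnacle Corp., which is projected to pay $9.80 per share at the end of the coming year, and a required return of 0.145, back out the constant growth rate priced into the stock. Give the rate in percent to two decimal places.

From P₀ = D₁/(r − g), the implied growth is g = r − D₁/P₀.
g = 0.145 − 9.80/87.25 = 0.145 − 0.11232 = 0.03268

3.27%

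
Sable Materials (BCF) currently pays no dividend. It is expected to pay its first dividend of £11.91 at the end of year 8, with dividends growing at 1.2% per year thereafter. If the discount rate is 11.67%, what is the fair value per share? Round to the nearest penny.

£52.53

Deferred-dividend DDM. At t=7 the remaining stream is a growing perpetuity with first payment D_8 = 11.91.
V_7 = D_8/(r−g) = 11.91/(0.1167−0.012) = 113.7536
P₀ = V_7/(1+r)^7 = 113.7536/(1+0.1167)^7 = 52.5302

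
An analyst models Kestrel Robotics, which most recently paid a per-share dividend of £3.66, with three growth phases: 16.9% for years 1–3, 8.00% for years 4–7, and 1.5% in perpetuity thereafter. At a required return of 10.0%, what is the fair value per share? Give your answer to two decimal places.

£77.95

Three-stage DDM. Project D₁…D_7; terminal Gordon value at t=7 with g = 0.015; discount at r = 0.1.
D_1 = 4.2785
D_2 = 5.0016
D_3 = 5.8469
D_4 = 6.3146
D_5 = 6.8198
D_6 = 7.3654
D_7 = 7.9546
TV_7 = 8.0739/(0.1−0.015) = 94.9876
P₀ = Σ Dₜ/(1+r)ᵗ + TV_7/(1+r)^7 = 77.9467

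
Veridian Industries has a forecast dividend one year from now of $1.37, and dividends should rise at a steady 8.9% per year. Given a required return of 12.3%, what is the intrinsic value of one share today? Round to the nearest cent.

Gordon growth model: P₀ = D₁/(r − g), with D₁ = 1.37 given directly.
P₀ = 1.3700 / (0.123 − 0.089) = 1.3700 / 0.034 = 40.2941

$40.29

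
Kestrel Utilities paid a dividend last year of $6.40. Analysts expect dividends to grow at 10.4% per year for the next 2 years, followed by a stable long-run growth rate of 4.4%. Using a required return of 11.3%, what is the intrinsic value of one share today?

Two-stage DDM. Project D₁…D_2 at 0.104, terminal growth 0.044, discount at r = 0.113.
D_1 = 7.0656
D_2 = 7.8004
Terminal value at t=2: TV = D_3/(r−g) = 8.1436/(0.113−0.044) = 118.0238
P₀ = 7.0656/(1+0.113)^1 + 7.8004/(1+0.113)^2 + 118.0238/(1+0.113)^2 = 107.9202

$107.92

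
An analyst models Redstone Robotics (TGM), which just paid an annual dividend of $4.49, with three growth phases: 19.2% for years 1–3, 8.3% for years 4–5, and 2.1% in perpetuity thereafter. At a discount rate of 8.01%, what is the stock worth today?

Three-stage DDM. Project D₁…D_5; terminal Gordon value at t=5 with g = 0.021; discount at r = 0.0801.
D_1 = 5.3521
D_2 = 6.3797
D_3 = 7.6046
D_4 = 8.2358
D_5 = 8.9193
TV_5 = 9.1066/(0.0801−0.021) = 154.0885
P₀ = Σ Dₜ/(1+r)ᵗ + TV_5/(1+r)^5 = 133.3991

$133.40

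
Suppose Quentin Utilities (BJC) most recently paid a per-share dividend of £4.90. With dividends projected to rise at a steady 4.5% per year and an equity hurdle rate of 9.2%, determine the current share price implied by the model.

£108.95

Gordon growth model: P₀ = D₁/(r − g). D₁ = 4.90 × (1 + 0.045) = 5.1205.
P₀ = 5.1205 / (0.092 − 0.045) = 5.1205 / 0.047 = 108.9468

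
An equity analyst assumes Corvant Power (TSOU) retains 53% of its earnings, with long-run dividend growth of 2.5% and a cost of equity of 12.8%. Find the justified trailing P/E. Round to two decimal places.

Payout ratio b = 1 − 0.53 = 0.47.
Justified trailing P/E = b(1+g)/(r−g) = 0.47×(1+0.025)/(0.128−0.025) = 4.6772

4.68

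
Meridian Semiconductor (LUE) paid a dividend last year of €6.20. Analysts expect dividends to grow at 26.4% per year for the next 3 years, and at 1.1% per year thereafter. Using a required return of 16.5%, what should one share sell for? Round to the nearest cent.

Two-stage DDM. Project D₁…D_3 at 0.264, terminal growth 0.011, discount at r = 0.165.
D_1 = 7.8368
D_2 = 9.9057
D_3 = 12.5208
Terminal value at t=3: TV = D_4/(r−g) = 12.6586/(0.165−0.011) = 82.1984
P₀ = 7.8368/(1+0.165)^1 + 9.9057/(1+0.165)^2 + 12.5208/(1+0.165)^3 + 82.1984/(1+0.165)^3 = 73.9300

€73.93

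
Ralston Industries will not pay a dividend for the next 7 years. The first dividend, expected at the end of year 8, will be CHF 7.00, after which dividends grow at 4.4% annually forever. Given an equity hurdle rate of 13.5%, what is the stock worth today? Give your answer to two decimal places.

Deferred-dividend DDM. At t=7 the remaining stream is a growing perpetuity with first payment D_8 = 7.00.
V_7 = D_8/(r−g) = 7.00/(0.135−0.044) = 76.9231
P₀ = V_7/(1+r)^7 = 76.9231/(1+0.135)^7 = 31.7019

CHF 31.70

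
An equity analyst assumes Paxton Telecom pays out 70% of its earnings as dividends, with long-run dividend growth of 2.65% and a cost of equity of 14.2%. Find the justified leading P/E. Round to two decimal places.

6.06

Justified leading P/E = b/(r−g) = 0.70/(0.142−0.0265) = 6.0606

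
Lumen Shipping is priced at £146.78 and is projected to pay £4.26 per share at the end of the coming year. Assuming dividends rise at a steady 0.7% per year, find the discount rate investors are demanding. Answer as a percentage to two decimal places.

3.60%

Rearranging the constant-growth DDM: r = D₁/P₀ + g.
r = 4.2600 / 146.78 + 0.007 = 0.02902 + 0.007 = 0.03602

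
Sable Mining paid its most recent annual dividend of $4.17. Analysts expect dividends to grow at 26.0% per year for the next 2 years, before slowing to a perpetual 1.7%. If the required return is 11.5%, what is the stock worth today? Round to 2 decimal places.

Two-stage DDM. Project D₁…D_2 at 0.26, terminal growth 0.017, discount at r = 0.115.
D_1 = 5.2542
D_2 = 6.6203
Terminal value at t=2: TV = D_3/(r−g) = 6.7328/(0.115−0.017) = 68.7024
P₀ = 5.2542/(1+0.115)^1 + 6.6203/(1+0.115)^2 + 68.7024/(1+0.115)^2 = 65.2988

$65.30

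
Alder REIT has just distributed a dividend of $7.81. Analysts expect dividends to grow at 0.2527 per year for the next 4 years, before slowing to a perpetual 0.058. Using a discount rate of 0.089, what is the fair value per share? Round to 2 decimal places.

$511.60

Two-stage DDM. Project D₁…D_4 at 0.2527, terminal growth 0.058, discount at r = 0.089.
D_1 = 9.7836
D_2 = 12.2559
D_3 = 15.3530
D_4 = 19.2327
Terminal value at t=4: TV = D_5/(r−g) = 20.3482/(0.089−0.058) = 656.3921
P₀ = 9.7836/(1+0.089)^1 + 12.2559/(1+0.089)^2 + 15.3530/(1+0.089)^3 + 19.2327/(1+0.089)^4 + 656.3921/(1+0.089)^4 = 511.5966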